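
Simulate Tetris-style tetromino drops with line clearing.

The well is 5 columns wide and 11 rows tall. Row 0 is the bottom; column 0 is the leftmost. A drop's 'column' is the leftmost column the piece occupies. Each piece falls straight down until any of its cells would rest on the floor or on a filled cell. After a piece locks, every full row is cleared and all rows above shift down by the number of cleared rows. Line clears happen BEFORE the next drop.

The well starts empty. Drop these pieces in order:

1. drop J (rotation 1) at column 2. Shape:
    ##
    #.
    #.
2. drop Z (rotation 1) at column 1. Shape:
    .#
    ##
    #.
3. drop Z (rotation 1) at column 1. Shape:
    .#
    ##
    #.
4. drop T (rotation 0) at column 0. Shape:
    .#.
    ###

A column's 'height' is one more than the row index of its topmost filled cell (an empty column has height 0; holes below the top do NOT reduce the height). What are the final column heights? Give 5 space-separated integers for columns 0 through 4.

Drop 1: J rot1 at col 2 lands with bottom-row=0; cleared 0 line(s) (total 0); column heights now [0 0 3 3 0], max=3
Drop 2: Z rot1 at col 1 lands with bottom-row=2; cleared 0 line(s) (total 0); column heights now [0 4 5 3 0], max=5
Drop 3: Z rot1 at col 1 lands with bottom-row=4; cleared 0 line(s) (total 0); column heights now [0 6 7 3 0], max=7
Drop 4: T rot0 at col 0 lands with bottom-row=7; cleared 0 line(s) (total 0); column heights now [8 9 8 3 0], max=9

Answer: 8 9 8 3 0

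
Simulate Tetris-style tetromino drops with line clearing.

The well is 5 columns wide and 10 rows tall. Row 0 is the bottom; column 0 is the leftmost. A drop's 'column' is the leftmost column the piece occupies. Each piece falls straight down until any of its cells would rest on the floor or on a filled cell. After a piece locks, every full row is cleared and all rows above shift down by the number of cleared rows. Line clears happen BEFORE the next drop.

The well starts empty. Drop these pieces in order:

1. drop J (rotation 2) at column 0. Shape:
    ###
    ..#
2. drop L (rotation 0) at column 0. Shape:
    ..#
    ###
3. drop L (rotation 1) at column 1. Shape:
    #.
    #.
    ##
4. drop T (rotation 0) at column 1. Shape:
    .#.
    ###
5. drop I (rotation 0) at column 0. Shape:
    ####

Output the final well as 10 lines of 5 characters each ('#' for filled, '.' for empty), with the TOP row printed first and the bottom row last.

Drop 1: J rot2 at col 0 lands with bottom-row=0; cleared 0 line(s) (total 0); column heights now [2 2 2 0 0], max=2
Drop 2: L rot0 at col 0 lands with bottom-row=2; cleared 0 line(s) (total 0); column heights now [3 3 4 0 0], max=4
Drop 3: L rot1 at col 1 lands with bottom-row=4; cleared 0 line(s) (total 0); column heights now [3 7 5 0 0], max=7
Drop 4: T rot0 at col 1 lands with bottom-row=7; cleared 0 line(s) (total 0); column heights now [3 8 9 8 0], max=9
Drop 5: I rot0 at col 0 lands with bottom-row=9; cleared 0 line(s) (total 0); column heights now [10 10 10 10 0], max=10

Answer: ####.
..#..
.###.
.#...
.#...
.##..
..#..
###..
###..
..#..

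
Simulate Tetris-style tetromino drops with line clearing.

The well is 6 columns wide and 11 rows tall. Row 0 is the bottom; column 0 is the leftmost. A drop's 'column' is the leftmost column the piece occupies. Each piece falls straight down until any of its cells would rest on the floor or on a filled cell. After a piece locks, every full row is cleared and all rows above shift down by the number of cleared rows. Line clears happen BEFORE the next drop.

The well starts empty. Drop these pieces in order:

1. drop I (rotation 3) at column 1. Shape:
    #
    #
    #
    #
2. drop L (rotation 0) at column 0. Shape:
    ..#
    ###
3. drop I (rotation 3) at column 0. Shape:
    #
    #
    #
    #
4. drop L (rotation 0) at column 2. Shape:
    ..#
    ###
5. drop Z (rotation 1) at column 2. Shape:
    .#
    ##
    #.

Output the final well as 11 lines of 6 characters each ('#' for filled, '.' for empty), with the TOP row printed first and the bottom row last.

Answer: ......
...#..
#.##..
#.#.#.
#.###.
#.#...
###...
.#....
.#....
.#....
.#....

Derivation:
Drop 1: I rot3 at col 1 lands with bottom-row=0; cleared 0 line(s) (total 0); column heights now [0 4 0 0 0 0], max=4
Drop 2: L rot0 at col 0 lands with bottom-row=4; cleared 0 line(s) (total 0); column heights now [5 5 6 0 0 0], max=6
Drop 3: I rot3 at col 0 lands with bottom-row=5; cleared 0 line(s) (total 0); column heights now [9 5 6 0 0 0], max=9
Drop 4: L rot0 at col 2 lands with bottom-row=6; cleared 0 line(s) (total 0); column heights now [9 5 7 7 8 0], max=9
Drop 5: Z rot1 at col 2 lands with bottom-row=7; cleared 0 line(s) (total 0); column heights now [9 5 9 10 8 0], max=10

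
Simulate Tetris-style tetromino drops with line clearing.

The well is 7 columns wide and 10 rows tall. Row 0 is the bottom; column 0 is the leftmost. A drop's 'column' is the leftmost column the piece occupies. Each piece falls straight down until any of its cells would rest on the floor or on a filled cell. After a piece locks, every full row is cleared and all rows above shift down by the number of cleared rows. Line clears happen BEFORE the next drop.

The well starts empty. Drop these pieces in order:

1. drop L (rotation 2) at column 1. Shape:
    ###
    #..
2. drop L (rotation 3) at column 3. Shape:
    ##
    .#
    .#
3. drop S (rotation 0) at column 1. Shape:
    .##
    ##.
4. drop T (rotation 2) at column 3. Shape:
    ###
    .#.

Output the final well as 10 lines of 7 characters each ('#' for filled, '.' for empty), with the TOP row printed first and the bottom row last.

Drop 1: L rot2 at col 1 lands with bottom-row=0; cleared 0 line(s) (total 0); column heights now [0 2 2 2 0 0 0], max=2
Drop 2: L rot3 at col 3 lands with bottom-row=0; cleared 0 line(s) (total 0); column heights now [0 2 2 3 3 0 0], max=3
Drop 3: S rot0 at col 1 lands with bottom-row=2; cleared 0 line(s) (total 0); column heights now [0 3 4 4 3 0 0], max=4
Drop 4: T rot2 at col 3 lands with bottom-row=3; cleared 0 line(s) (total 0); column heights now [0 3 4 5 5 5 0], max=5

Answer: .......
.......
.......
.......
.......
...###.
..###..
.####..
.####..
.#..#..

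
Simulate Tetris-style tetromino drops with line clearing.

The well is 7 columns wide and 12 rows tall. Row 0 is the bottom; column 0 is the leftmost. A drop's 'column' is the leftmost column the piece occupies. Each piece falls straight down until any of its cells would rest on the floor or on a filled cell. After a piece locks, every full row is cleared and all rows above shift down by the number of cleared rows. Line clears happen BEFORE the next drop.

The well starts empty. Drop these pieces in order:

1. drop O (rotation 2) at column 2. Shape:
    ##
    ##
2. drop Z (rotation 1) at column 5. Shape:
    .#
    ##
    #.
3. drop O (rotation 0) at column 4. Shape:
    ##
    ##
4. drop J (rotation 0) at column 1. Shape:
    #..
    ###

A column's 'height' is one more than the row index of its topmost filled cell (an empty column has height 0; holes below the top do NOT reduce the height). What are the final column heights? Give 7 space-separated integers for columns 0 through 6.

Answer: 0 4 3 3 4 4 3

Derivation:
Drop 1: O rot2 at col 2 lands with bottom-row=0; cleared 0 line(s) (total 0); column heights now [0 0 2 2 0 0 0], max=2
Drop 2: Z rot1 at col 5 lands with bottom-row=0; cleared 0 line(s) (total 0); column heights now [0 0 2 2 0 2 3], max=3
Drop 3: O rot0 at col 4 lands with bottom-row=2; cleared 0 line(s) (total 0); column heights now [0 0 2 2 4 4 3], max=4
Drop 4: J rot0 at col 1 lands with bottom-row=2; cleared 0 line(s) (total 0); column heights now [0 4 3 3 4 4 3], max=4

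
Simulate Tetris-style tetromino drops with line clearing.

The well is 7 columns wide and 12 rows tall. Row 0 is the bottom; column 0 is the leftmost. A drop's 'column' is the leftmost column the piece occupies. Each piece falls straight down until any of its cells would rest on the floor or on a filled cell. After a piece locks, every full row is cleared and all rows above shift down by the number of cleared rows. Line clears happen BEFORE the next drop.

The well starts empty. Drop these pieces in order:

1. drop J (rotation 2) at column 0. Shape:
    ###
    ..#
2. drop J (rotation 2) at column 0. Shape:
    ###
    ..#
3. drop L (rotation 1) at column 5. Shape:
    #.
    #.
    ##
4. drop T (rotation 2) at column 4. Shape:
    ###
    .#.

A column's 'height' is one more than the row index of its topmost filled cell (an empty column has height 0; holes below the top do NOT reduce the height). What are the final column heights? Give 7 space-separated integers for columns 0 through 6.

Answer: 4 4 4 0 5 5 5

Derivation:
Drop 1: J rot2 at col 0 lands with bottom-row=0; cleared 0 line(s) (total 0); column heights now [2 2 2 0 0 0 0], max=2
Drop 2: J rot2 at col 0 lands with bottom-row=2; cleared 0 line(s) (total 0); column heights now [4 4 4 0 0 0 0], max=4
Drop 3: L rot1 at col 5 lands with bottom-row=0; cleared 0 line(s) (total 0); column heights now [4 4 4 0 0 3 1], max=4
Drop 4: T rot2 at col 4 lands with bottom-row=3; cleared 0 line(s) (total 0); column heights now [4 4 4 0 5 5 5], max=5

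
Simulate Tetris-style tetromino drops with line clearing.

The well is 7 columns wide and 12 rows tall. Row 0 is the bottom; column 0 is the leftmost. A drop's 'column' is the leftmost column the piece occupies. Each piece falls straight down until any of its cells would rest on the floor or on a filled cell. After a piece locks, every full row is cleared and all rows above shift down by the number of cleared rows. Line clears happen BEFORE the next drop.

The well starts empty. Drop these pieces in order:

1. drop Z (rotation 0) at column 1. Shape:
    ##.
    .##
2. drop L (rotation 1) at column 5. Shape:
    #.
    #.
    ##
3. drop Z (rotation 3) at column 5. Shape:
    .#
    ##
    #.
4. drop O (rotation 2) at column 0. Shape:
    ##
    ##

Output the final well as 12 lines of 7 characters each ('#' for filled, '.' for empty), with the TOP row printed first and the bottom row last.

Answer: .......
.......
.......
.......
.......
.......
......#
.....##
##...#.
##...#.
.##..#.
..##.##

Derivation:
Drop 1: Z rot0 at col 1 lands with bottom-row=0; cleared 0 line(s) (total 0); column heights now [0 2 2 1 0 0 0], max=2
Drop 2: L rot1 at col 5 lands with bottom-row=0; cleared 0 line(s) (total 0); column heights now [0 2 2 1 0 3 1], max=3
Drop 3: Z rot3 at col 5 lands with bottom-row=3; cleared 0 line(s) (total 0); column heights now [0 2 2 1 0 5 6], max=6
Drop 4: O rot2 at col 0 lands with bottom-row=2; cleared 0 line(s) (total 0); column heights now [4 4 2 1 0 5 6], max=6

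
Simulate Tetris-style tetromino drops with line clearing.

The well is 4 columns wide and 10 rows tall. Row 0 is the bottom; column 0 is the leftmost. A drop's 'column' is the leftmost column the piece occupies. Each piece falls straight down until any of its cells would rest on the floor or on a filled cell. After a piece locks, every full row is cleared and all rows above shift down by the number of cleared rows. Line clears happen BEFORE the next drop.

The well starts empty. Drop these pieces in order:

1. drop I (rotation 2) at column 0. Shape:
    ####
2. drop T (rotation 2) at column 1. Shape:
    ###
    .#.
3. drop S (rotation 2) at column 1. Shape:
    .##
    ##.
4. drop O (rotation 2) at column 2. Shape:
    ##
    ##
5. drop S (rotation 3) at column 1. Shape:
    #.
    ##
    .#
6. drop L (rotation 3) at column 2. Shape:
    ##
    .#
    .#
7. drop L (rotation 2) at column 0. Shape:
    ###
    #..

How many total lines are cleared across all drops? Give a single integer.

Answer: 2

Derivation:
Drop 1: I rot2 at col 0 lands with bottom-row=0; cleared 1 line(s) (total 1); column heights now [0 0 0 0], max=0
Drop 2: T rot2 at col 1 lands with bottom-row=0; cleared 0 line(s) (total 1); column heights now [0 2 2 2], max=2
Drop 3: S rot2 at col 1 lands with bottom-row=2; cleared 0 line(s) (total 1); column heights now [0 3 4 4], max=4
Drop 4: O rot2 at col 2 lands with bottom-row=4; cleared 0 line(s) (total 1); column heights now [0 3 6 6], max=6
Drop 5: S rot3 at col 1 lands with bottom-row=6; cleared 0 line(s) (total 1); column heights now [0 9 8 6], max=9
Drop 6: L rot3 at col 2 lands with bottom-row=6; cleared 0 line(s) (total 1); column heights now [0 9 9 9], max=9
Drop 7: L rot2 at col 0 lands with bottom-row=8; cleared 1 line(s) (total 2); column heights now [9 9 9 8], max=9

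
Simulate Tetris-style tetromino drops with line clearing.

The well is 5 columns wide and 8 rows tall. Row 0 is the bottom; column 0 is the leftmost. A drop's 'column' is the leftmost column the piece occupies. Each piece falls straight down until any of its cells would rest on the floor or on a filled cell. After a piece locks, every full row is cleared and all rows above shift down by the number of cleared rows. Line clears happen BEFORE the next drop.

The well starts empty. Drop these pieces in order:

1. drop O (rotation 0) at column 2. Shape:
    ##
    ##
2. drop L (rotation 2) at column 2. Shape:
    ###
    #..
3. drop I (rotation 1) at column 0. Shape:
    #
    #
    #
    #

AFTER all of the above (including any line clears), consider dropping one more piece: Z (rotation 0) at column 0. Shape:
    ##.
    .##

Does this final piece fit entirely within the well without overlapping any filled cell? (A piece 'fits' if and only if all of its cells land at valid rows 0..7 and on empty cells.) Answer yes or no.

Answer: yes

Derivation:
Drop 1: O rot0 at col 2 lands with bottom-row=0; cleared 0 line(s) (total 0); column heights now [0 0 2 2 0], max=2
Drop 2: L rot2 at col 2 lands with bottom-row=2; cleared 0 line(s) (total 0); column heights now [0 0 4 4 4], max=4
Drop 3: I rot1 at col 0 lands with bottom-row=0; cleared 0 line(s) (total 0); column heights now [4 0 4 4 4], max=4
Test piece Z rot0 at col 0 (width 3): heights before test = [4 0 4 4 4]; fits = True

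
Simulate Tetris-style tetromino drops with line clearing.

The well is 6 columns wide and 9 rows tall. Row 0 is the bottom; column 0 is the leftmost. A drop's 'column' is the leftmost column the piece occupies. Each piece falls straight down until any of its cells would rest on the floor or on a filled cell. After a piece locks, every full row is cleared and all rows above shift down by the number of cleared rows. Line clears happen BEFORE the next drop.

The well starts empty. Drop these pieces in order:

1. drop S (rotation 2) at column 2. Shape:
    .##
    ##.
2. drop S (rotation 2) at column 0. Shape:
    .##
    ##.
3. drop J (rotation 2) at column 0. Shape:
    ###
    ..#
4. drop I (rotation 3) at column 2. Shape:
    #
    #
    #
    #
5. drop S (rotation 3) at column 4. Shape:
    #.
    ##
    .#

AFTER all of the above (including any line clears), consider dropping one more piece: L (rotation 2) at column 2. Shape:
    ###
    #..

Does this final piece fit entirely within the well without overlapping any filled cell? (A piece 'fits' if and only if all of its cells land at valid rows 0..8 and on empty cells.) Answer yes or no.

Answer: no

Derivation:
Drop 1: S rot2 at col 2 lands with bottom-row=0; cleared 0 line(s) (total 0); column heights now [0 0 1 2 2 0], max=2
Drop 2: S rot2 at col 0 lands with bottom-row=0; cleared 0 line(s) (total 0); column heights now [1 2 2 2 2 0], max=2
Drop 3: J rot2 at col 0 lands with bottom-row=2; cleared 0 line(s) (total 0); column heights now [4 4 4 2 2 0], max=4
Drop 4: I rot3 at col 2 lands with bottom-row=4; cleared 0 line(s) (total 0); column heights now [4 4 8 2 2 0], max=8
Drop 5: S rot3 at col 4 lands with bottom-row=1; cleared 0 line(s) (total 0); column heights now [4 4 8 2 4 3], max=8
Test piece L rot2 at col 2 (width 3): heights before test = [4 4 8 2 4 3]; fits = False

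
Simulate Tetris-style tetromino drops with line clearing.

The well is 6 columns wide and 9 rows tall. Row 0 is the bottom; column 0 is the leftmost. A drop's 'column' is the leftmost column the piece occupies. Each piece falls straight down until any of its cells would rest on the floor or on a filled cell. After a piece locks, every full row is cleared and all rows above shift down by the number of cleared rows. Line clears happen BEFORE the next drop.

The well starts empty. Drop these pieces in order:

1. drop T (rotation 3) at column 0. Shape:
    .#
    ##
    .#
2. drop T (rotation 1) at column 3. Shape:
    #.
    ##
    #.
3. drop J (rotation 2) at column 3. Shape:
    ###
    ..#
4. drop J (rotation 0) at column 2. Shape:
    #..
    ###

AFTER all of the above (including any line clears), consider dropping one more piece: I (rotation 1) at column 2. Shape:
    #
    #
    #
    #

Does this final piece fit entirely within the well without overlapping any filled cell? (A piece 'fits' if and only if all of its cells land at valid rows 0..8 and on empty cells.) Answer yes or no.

Answer: no

Derivation:
Drop 1: T rot3 at col 0 lands with bottom-row=0; cleared 0 line(s) (total 0); column heights now [2 3 0 0 0 0], max=3
Drop 2: T rot1 at col 3 lands with bottom-row=0; cleared 0 line(s) (total 0); column heights now [2 3 0 3 2 0], max=3
Drop 3: J rot2 at col 3 lands with bottom-row=2; cleared 0 line(s) (total 0); column heights now [2 3 0 4 4 4], max=4
Drop 4: J rot0 at col 2 lands with bottom-row=4; cleared 0 line(s) (total 0); column heights now [2 3 6 5 5 4], max=6
Test piece I rot1 at col 2 (width 1): heights before test = [2 3 6 5 5 4]; fits = False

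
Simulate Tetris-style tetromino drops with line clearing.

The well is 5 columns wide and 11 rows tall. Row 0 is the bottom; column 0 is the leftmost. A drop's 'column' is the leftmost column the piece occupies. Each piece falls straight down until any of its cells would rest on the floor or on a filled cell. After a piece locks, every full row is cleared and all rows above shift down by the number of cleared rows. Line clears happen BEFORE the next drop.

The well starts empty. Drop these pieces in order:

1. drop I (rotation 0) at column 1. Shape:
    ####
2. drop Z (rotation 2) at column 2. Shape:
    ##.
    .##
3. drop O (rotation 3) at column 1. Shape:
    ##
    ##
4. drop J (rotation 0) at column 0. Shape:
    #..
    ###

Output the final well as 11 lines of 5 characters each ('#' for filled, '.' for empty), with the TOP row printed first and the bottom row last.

Drop 1: I rot0 at col 1 lands with bottom-row=0; cleared 0 line(s) (total 0); column heights now [0 1 1 1 1], max=1
Drop 2: Z rot2 at col 2 lands with bottom-row=1; cleared 0 line(s) (total 0); column heights now [0 1 3 3 2], max=3
Drop 3: O rot3 at col 1 lands with bottom-row=3; cleared 0 line(s) (total 0); column heights now [0 5 5 3 2], max=5
Drop 4: J rot0 at col 0 lands with bottom-row=5; cleared 0 line(s) (total 0); column heights now [7 6 6 3 2], max=7

Answer: .....
.....
.....
.....
#....
###..
.##..
.##..
..##.
...##
.####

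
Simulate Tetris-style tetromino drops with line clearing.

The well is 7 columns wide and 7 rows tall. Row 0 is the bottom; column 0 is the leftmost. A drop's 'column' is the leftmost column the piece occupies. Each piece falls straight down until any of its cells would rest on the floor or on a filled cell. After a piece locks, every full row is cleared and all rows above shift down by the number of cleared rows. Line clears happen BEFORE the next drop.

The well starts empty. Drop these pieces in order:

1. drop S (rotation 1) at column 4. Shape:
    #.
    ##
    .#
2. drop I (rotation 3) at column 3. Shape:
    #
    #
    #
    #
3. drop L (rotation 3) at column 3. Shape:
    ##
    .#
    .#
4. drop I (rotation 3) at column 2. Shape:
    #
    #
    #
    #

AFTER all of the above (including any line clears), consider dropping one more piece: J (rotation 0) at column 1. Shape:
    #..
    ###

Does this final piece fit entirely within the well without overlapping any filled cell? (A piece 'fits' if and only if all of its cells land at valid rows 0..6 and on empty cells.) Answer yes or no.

Drop 1: S rot1 at col 4 lands with bottom-row=0; cleared 0 line(s) (total 0); column heights now [0 0 0 0 3 2 0], max=3
Drop 2: I rot3 at col 3 lands with bottom-row=0; cleared 0 line(s) (total 0); column heights now [0 0 0 4 3 2 0], max=4
Drop 3: L rot3 at col 3 lands with bottom-row=3; cleared 0 line(s) (total 0); column heights now [0 0 0 6 6 2 0], max=6
Drop 4: I rot3 at col 2 lands with bottom-row=0; cleared 0 line(s) (total 0); column heights now [0 0 4 6 6 2 0], max=6
Test piece J rot0 at col 1 (width 3): heights before test = [0 0 4 6 6 2 0]; fits = False

Answer: no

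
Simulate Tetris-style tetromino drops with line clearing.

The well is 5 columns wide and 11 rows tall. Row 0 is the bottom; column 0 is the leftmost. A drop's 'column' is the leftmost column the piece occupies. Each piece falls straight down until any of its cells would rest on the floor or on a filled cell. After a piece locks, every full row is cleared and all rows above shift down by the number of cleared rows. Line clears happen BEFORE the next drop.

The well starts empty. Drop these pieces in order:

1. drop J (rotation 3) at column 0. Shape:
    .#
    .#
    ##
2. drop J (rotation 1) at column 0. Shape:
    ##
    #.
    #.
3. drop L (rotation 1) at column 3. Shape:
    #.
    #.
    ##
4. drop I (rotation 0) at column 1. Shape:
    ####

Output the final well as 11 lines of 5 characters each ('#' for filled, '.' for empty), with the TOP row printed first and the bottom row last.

Drop 1: J rot3 at col 0 lands with bottom-row=0; cleared 0 line(s) (total 0); column heights now [1 3 0 0 0], max=3
Drop 2: J rot1 at col 0 lands with bottom-row=1; cleared 0 line(s) (total 0); column heights now [4 4 0 0 0], max=4
Drop 3: L rot1 at col 3 lands with bottom-row=0; cleared 0 line(s) (total 0); column heights now [4 4 0 3 1], max=4
Drop 4: I rot0 at col 1 lands with bottom-row=4; cleared 0 line(s) (total 0); column heights now [4 5 5 5 5], max=5

Answer: .....
.....
.....
.....
.....
.....
.####
##...
##.#.
##.#.
##.##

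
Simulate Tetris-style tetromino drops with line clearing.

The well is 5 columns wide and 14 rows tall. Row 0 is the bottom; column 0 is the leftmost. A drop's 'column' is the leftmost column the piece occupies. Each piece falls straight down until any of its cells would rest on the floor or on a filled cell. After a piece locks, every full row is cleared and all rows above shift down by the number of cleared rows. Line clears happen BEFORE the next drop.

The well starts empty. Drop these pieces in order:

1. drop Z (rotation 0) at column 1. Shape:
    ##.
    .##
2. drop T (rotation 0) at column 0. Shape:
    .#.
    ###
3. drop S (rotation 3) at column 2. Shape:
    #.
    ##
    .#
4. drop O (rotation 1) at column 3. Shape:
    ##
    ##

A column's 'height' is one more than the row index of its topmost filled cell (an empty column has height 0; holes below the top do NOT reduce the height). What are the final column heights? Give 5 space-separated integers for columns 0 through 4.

Drop 1: Z rot0 at col 1 lands with bottom-row=0; cleared 0 line(s) (total 0); column heights now [0 2 2 1 0], max=2
Drop 2: T rot0 at col 0 lands with bottom-row=2; cleared 0 line(s) (total 0); column heights now [3 4 3 1 0], max=4
Drop 3: S rot3 at col 2 lands with bottom-row=2; cleared 0 line(s) (total 0); column heights now [3 4 5 4 0], max=5
Drop 4: O rot1 at col 3 lands with bottom-row=4; cleared 0 line(s) (total 0); column heights now [3 4 5 6 6], max=6

Answer: 3 4 5 6 6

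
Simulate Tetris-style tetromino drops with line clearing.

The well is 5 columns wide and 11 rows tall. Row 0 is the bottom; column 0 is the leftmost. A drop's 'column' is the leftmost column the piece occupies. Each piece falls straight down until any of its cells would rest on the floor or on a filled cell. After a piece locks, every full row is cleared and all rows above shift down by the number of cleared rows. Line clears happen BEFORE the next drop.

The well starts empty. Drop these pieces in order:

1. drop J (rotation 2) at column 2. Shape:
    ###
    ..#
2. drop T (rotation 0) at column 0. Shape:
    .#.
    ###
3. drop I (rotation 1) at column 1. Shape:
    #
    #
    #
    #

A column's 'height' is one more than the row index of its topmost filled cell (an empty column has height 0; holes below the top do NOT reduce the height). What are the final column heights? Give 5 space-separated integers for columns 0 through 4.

Drop 1: J rot2 at col 2 lands with bottom-row=0; cleared 0 line(s) (total 0); column heights now [0 0 2 2 2], max=2
Drop 2: T rot0 at col 0 lands with bottom-row=2; cleared 0 line(s) (total 0); column heights now [3 4 3 2 2], max=4
Drop 3: I rot1 at col 1 lands with bottom-row=4; cleared 0 line(s) (total 0); column heights now [3 8 3 2 2], max=8

Answer: 3 8 3 2 2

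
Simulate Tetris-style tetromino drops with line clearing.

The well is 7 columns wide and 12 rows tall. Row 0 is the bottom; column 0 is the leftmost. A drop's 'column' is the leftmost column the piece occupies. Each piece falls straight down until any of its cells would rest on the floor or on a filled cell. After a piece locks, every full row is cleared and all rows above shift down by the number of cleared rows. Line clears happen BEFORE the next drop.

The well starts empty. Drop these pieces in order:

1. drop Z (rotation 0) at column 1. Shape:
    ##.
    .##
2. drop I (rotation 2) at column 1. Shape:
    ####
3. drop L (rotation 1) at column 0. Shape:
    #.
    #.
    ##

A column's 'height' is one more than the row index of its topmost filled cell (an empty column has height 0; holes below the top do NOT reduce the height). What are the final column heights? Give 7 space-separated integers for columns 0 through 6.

Drop 1: Z rot0 at col 1 lands with bottom-row=0; cleared 0 line(s) (total 0); column heights now [0 2 2 1 0 0 0], max=2
Drop 2: I rot2 at col 1 lands with bottom-row=2; cleared 0 line(s) (total 0); column heights now [0 3 3 3 3 0 0], max=3
Drop 3: L rot1 at col 0 lands with bottom-row=3; cleared 0 line(s) (total 0); column heights now [6 4 3 3 3 0 0], max=6

Answer: 6 4 3 3 3 0 0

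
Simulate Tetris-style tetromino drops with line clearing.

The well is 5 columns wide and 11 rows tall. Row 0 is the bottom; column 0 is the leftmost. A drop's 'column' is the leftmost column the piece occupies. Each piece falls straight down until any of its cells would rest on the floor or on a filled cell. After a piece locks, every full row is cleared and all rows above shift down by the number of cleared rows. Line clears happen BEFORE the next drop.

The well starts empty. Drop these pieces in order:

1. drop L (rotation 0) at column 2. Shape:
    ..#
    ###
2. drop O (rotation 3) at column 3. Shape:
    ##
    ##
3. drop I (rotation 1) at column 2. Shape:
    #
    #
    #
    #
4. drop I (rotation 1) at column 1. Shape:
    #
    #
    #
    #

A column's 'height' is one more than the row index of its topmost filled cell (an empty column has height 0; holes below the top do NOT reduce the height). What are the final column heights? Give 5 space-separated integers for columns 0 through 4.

Drop 1: L rot0 at col 2 lands with bottom-row=0; cleared 0 line(s) (total 0); column heights now [0 0 1 1 2], max=2
Drop 2: O rot3 at col 3 lands with bottom-row=2; cleared 0 line(s) (total 0); column heights now [0 0 1 4 4], max=4
Drop 3: I rot1 at col 2 lands with bottom-row=1; cleared 0 line(s) (total 0); column heights now [0 0 5 4 4], max=5
Drop 4: I rot1 at col 1 lands with bottom-row=0; cleared 0 line(s) (total 0); column heights now [0 4 5 4 4], max=5

Answer: 0 4 5 4 4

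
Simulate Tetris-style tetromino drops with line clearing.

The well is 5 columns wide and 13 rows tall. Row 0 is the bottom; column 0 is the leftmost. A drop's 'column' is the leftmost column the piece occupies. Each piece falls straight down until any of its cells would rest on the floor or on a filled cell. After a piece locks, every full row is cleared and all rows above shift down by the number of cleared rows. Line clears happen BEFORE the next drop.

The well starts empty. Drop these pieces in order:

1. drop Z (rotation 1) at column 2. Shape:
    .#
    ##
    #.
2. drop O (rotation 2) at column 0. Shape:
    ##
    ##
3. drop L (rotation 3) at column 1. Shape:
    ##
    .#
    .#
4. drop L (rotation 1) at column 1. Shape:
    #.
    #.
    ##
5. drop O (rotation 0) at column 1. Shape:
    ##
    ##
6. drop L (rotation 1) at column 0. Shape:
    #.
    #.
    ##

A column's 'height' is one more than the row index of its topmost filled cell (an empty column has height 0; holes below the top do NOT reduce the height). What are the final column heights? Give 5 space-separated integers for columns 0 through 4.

Answer: 13 11 10 3 0

Derivation:
Drop 1: Z rot1 at col 2 lands with bottom-row=0; cleared 0 line(s) (total 0); column heights now [0 0 2 3 0], max=3
Drop 2: O rot2 at col 0 lands with bottom-row=0; cleared 0 line(s) (total 0); column heights now [2 2 2 3 0], max=3
Drop 3: L rot3 at col 1 lands with bottom-row=2; cleared 0 line(s) (total 0); column heights now [2 5 5 3 0], max=5
Drop 4: L rot1 at col 1 lands with bottom-row=5; cleared 0 line(s) (total 0); column heights now [2 8 6 3 0], max=8
Drop 5: O rot0 at col 1 lands with bottom-row=8; cleared 0 line(s) (total 0); column heights now [2 10 10 3 0], max=10
Drop 6: L rot1 at col 0 lands with bottom-row=10; cleared 0 line(s) (total 0); column heights now [13 11 10 3 0], max=13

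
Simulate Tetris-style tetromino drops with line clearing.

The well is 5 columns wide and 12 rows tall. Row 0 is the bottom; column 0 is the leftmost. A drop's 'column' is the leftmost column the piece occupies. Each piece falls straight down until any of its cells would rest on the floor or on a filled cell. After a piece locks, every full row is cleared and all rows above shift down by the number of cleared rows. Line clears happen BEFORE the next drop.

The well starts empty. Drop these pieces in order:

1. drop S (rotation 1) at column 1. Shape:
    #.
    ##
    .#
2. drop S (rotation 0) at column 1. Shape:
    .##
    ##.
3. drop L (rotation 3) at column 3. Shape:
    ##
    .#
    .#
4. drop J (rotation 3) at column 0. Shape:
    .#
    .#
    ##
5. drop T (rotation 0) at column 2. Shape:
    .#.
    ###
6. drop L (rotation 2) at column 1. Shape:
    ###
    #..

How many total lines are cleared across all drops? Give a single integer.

Answer: 1

Derivation:
Drop 1: S rot1 at col 1 lands with bottom-row=0; cleared 0 line(s) (total 0); column heights now [0 3 2 0 0], max=3
Drop 2: S rot0 at col 1 lands with bottom-row=3; cleared 0 line(s) (total 0); column heights now [0 4 5 5 0], max=5
Drop 3: L rot3 at col 3 lands with bottom-row=3; cleared 0 line(s) (total 0); column heights now [0 4 5 6 6], max=6
Drop 4: J rot3 at col 0 lands with bottom-row=4; cleared 1 line(s) (total 1); column heights now [0 6 4 5 5], max=6
Drop 5: T rot0 at col 2 lands with bottom-row=5; cleared 0 line(s) (total 1); column heights now [0 6 6 7 6], max=7
Drop 6: L rot2 at col 1 lands with bottom-row=6; cleared 0 line(s) (total 1); column heights now [0 8 8 8 6], max=8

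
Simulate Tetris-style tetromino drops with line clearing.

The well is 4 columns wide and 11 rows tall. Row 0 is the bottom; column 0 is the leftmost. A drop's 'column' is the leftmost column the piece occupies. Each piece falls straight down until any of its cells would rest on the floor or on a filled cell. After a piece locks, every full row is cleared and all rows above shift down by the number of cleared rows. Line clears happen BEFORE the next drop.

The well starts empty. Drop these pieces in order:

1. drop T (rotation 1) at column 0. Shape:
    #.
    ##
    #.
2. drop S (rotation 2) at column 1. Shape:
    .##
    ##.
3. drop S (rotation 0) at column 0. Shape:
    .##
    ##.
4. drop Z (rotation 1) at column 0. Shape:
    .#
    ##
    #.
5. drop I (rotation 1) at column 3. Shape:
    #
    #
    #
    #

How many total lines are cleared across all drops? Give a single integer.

Answer: 3

Derivation:
Drop 1: T rot1 at col 0 lands with bottom-row=0; cleared 0 line(s) (total 0); column heights now [3 2 0 0], max=3
Drop 2: S rot2 at col 1 lands with bottom-row=2; cleared 0 line(s) (total 0); column heights now [3 3 4 4], max=4
Drop 3: S rot0 at col 0 lands with bottom-row=3; cleared 1 line(s) (total 1); column heights now [3 4 4 0], max=4
Drop 4: Z rot1 at col 0 lands with bottom-row=3; cleared 0 line(s) (total 1); column heights now [5 6 4 0], max=6
Drop 5: I rot1 at col 3 lands with bottom-row=0; cleared 2 line(s) (total 3); column heights now [3 4 0 2], max=4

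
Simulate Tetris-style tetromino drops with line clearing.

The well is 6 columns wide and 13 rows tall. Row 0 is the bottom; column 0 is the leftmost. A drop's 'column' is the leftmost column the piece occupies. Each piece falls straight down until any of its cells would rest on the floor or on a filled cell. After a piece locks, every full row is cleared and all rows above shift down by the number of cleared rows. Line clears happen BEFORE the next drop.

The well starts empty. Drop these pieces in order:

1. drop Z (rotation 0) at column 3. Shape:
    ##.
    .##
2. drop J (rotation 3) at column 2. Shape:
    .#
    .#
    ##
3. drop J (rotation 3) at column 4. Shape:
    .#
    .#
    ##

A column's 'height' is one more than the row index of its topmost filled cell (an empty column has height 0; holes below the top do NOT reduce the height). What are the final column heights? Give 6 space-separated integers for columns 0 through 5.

Drop 1: Z rot0 at col 3 lands with bottom-row=0; cleared 0 line(s) (total 0); column heights now [0 0 0 2 2 1], max=2
Drop 2: J rot3 at col 2 lands with bottom-row=2; cleared 0 line(s) (total 0); column heights now [0 0 3 5 2 1], max=5
Drop 3: J rot3 at col 4 lands with bottom-row=2; cleared 0 line(s) (total 0); column heights now [0 0 3 5 3 5], max=5

Answer: 0 0 3 5 3 5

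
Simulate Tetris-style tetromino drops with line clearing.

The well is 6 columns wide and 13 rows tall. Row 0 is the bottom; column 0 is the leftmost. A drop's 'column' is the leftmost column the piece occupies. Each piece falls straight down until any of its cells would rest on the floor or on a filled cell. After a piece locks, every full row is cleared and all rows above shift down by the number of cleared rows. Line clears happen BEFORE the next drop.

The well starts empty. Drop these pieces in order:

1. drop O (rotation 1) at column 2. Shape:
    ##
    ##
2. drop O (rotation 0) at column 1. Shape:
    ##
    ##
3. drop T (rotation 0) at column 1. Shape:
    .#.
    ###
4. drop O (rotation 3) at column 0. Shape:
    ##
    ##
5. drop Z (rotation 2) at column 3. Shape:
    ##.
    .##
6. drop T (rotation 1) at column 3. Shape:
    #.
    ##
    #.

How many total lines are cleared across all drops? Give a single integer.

Drop 1: O rot1 at col 2 lands with bottom-row=0; cleared 0 line(s) (total 0); column heights now [0 0 2 2 0 0], max=2
Drop 2: O rot0 at col 1 lands with bottom-row=2; cleared 0 line(s) (total 0); column heights now [0 4 4 2 0 0], max=4
Drop 3: T rot0 at col 1 lands with bottom-row=4; cleared 0 line(s) (total 0); column heights now [0 5 6 5 0 0], max=6
Drop 4: O rot3 at col 0 lands with bottom-row=5; cleared 0 line(s) (total 0); column heights now [7 7 6 5 0 0], max=7
Drop 5: Z rot2 at col 3 lands with bottom-row=4; cleared 0 line(s) (total 0); column heights now [7 7 6 6 6 5], max=7
Drop 6: T rot1 at col 3 lands with bottom-row=6; cleared 0 line(s) (total 0); column heights now [7 7 6 9 8 5], max=9

Answer: 0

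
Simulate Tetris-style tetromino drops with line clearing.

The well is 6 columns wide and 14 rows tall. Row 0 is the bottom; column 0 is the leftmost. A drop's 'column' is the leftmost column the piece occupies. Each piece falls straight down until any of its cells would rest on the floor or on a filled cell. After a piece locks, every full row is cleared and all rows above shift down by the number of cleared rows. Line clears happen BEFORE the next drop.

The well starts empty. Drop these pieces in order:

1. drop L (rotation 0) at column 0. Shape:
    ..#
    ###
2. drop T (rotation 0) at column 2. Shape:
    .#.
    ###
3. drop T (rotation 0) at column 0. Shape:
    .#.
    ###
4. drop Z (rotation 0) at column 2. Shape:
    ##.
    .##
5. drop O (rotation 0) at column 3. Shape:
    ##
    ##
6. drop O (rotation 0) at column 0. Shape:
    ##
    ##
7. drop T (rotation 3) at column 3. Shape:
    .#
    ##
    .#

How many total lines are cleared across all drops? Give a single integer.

Answer: 0

Derivation:
Drop 1: L rot0 at col 0 lands with bottom-row=0; cleared 0 line(s) (total 0); column heights now [1 1 2 0 0 0], max=2
Drop 2: T rot0 at col 2 lands with bottom-row=2; cleared 0 line(s) (total 0); column heights now [1 1 3 4 3 0], max=4
Drop 3: T rot0 at col 0 lands with bottom-row=3; cleared 0 line(s) (total 0); column heights now [4 5 4 4 3 0], max=5
Drop 4: Z rot0 at col 2 lands with bottom-row=4; cleared 0 line(s) (total 0); column heights now [4 5 6 6 5 0], max=6
Drop 5: O rot0 at col 3 lands with bottom-row=6; cleared 0 line(s) (total 0); column heights now [4 5 6 8 8 0], max=8
Drop 6: O rot0 at col 0 lands with bottom-row=5; cleared 0 line(s) (total 0); column heights now [7 7 6 8 8 0], max=8
Drop 7: T rot3 at col 3 lands with bottom-row=8; cleared 0 line(s) (total 0); column heights now [7 7 6 10 11 0], max=11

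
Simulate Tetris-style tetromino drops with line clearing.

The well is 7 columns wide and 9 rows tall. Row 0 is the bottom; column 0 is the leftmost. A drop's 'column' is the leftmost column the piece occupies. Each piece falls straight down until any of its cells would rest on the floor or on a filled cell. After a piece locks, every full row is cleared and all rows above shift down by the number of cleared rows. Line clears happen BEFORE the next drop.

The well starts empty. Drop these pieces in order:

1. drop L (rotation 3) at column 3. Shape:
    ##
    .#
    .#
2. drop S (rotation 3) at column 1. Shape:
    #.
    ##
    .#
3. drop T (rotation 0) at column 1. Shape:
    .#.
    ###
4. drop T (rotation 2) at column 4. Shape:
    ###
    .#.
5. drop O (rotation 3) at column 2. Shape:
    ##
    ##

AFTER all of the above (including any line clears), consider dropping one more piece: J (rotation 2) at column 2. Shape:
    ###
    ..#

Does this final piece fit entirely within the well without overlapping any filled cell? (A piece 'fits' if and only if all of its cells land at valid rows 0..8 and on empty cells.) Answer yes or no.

Drop 1: L rot3 at col 3 lands with bottom-row=0; cleared 0 line(s) (total 0); column heights now [0 0 0 3 3 0 0], max=3
Drop 2: S rot3 at col 1 lands with bottom-row=0; cleared 0 line(s) (total 0); column heights now [0 3 2 3 3 0 0], max=3
Drop 3: T rot0 at col 1 lands with bottom-row=3; cleared 0 line(s) (total 0); column heights now [0 4 5 4 3 0 0], max=5
Drop 4: T rot2 at col 4 lands with bottom-row=2; cleared 0 line(s) (total 0); column heights now [0 4 5 4 4 4 4], max=5
Drop 5: O rot3 at col 2 lands with bottom-row=5; cleared 0 line(s) (total 0); column heights now [0 4 7 7 4 4 4], max=7
Test piece J rot2 at col 2 (width 3): heights before test = [0 4 7 7 4 4 4]; fits = True

Answer: yes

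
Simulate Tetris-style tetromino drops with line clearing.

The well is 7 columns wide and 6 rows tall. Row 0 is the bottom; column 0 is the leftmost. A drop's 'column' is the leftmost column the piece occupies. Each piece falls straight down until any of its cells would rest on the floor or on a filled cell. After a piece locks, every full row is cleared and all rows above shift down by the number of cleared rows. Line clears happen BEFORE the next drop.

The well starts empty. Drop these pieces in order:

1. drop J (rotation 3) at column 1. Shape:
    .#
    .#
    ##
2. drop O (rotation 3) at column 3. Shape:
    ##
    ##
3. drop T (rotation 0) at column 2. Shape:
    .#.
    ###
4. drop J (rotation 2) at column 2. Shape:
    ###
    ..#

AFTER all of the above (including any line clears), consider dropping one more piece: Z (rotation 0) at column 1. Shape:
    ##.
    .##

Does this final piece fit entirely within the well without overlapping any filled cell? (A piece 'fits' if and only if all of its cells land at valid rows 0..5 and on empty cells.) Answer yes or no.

Drop 1: J rot3 at col 1 lands with bottom-row=0; cleared 0 line(s) (total 0); column heights now [0 1 3 0 0 0 0], max=3
Drop 2: O rot3 at col 3 lands with bottom-row=0; cleared 0 line(s) (total 0); column heights now [0 1 3 2 2 0 0], max=3
Drop 3: T rot0 at col 2 lands with bottom-row=3; cleared 0 line(s) (total 0); column heights now [0 1 4 5 4 0 0], max=5
Drop 4: J rot2 at col 2 lands with bottom-row=4; cleared 0 line(s) (total 0); column heights now [0 1 6 6 6 0 0], max=6
Test piece Z rot0 at col 1 (width 3): heights before test = [0 1 6 6 6 0 0]; fits = False

Answer: no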